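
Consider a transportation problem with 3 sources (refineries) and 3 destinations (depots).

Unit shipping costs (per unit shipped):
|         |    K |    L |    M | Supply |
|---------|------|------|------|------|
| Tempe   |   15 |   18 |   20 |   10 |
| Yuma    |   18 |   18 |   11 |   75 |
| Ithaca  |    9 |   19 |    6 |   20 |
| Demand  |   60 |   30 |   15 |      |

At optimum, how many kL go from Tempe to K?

The minimum-cost plan:
  Tempe→K: 10 × 15 = 150
  Yuma→K: 30 × 18 = 540
  Yuma→L: 30 × 18 = 540
  Yuma→M: 15 × 11 = 165
  Ithaca→K: 20 × 9 = 180
Total cost = 1575.
So Tempe→K carries 10 kL.

10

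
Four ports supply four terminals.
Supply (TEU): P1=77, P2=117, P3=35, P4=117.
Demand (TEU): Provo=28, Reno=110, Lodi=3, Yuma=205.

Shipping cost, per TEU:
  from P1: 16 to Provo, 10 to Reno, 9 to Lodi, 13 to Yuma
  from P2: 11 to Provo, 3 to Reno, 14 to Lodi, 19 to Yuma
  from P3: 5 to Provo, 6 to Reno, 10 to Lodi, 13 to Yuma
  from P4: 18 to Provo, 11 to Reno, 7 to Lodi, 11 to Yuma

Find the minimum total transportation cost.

An optimal shipping plan:
  P1–Yuma: 77 × 13 = 1001
  P2–Reno: 110 × 3 = 330
  P2–Lodi: 3 × 14 = 42
  P2–Yuma: 4 × 19 = 76
  P3–Provo: 28 × 5 = 140
  P3–Yuma: 7 × 13 = 91
  P4–Yuma: 117 × 11 = 1287
Total = 1001 + 330 + 42 + 76 + 140 + 91 + 1287 = 2967.
(Supply check: P1 ships 77; P2 ships 117; P3 ships 35; P4 ships 117.)

2967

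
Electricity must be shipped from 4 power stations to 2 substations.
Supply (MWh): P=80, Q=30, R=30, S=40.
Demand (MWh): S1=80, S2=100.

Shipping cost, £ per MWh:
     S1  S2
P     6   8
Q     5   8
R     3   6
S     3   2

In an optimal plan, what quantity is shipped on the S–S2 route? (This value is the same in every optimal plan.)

Optimal shipments:
  P→S1: 20 MWh
  P→S2: 60 MWh
  Q→S1: 30 MWh
  R→S1: 30 MWh
  S→S2: 40 MWh
Total cost = £920.
So S→S2 carries 40 MWh.

40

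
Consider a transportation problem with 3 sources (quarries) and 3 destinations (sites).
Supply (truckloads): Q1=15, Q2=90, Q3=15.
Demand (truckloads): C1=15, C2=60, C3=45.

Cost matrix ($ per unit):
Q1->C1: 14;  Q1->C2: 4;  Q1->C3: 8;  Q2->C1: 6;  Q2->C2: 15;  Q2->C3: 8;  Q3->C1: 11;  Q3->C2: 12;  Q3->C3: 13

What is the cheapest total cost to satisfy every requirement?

1140

One minimum-cost allocation:
  Q1 to C2: 15 × $4 = $60
  Q2 to C1: 15 × $6 = $90
  Q2 to C2: 30 × $15 = $450
  Q2 to C3: 45 × $8 = $360
  Q3 to C2: 15 × $12 = $180
Total = 60 + 90 + 450 + 360 + 180 = $1140.
(Supply check: Q1 ships 15; Q2 ships 90; Q3 ships 15.)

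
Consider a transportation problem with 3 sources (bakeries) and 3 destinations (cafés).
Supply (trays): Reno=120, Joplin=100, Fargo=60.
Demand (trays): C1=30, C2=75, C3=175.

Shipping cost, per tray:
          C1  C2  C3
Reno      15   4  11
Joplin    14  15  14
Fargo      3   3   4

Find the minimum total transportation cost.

Optimal allocation:
  Reno–C2: 75 × 4 = 300
  Reno–C3: 45 × 11 = 495
  Joplin–C3: 100 × 14 = 1400
  Fargo–C1: 30 × 3 = 90
  Fargo–C3: 30 × 4 = 120
Total = 300 + 495 + 1400 + 90 + 120 = 2405.
(Supply check: Reno ships 120; Joplin ships 100; Fargo ships 60.)

2405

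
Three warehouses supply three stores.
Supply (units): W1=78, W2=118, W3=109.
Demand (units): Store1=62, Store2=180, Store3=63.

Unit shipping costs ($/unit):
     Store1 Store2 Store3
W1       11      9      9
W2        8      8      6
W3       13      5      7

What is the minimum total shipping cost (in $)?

An optimal shipping plan:
  W1 to Store2: 71 × $9 = $639
  W1 to Store3: 7 × $9 = $63
  W2 to Store1: 62 × $8 = $496
  W2 to Store3: 56 × $6 = $336
  W3 to Store2: 109 × $5 = $545
Total = 639 + 63 + 496 + 336 + 545 = $2079.

2079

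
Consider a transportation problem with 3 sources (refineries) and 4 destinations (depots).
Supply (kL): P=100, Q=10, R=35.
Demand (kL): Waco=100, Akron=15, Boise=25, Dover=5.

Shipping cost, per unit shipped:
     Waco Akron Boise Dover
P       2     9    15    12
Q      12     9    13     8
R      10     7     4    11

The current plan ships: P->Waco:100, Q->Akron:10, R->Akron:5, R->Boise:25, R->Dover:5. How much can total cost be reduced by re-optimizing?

25

Current plan cost = 100·2 + 10·9 + 5·7 + 25·4 + 5·11 = 480.
Optimal plan:
  P→Waco: 100 × 2 = 200
  Q→Akron: 5 × 9 = 45
  Q→Dover: 5 × 8 = 40
  R→Akron: 10 × 7 = 70
  R→Boise: 25 × 4 = 100
Optimal cost = 455.
Saving = 480 − 455 = 25.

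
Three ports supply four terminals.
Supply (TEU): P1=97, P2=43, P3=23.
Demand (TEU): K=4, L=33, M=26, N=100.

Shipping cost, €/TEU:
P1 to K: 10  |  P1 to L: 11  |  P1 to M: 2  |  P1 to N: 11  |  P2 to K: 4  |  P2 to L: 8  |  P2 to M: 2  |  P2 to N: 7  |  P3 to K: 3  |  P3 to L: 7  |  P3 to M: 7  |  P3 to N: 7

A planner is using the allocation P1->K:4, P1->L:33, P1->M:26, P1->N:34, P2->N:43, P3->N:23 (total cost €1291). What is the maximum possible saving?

Current plan cost = 4·10 + 33·11 + 26·2 + 34·11 + 43·7 + 23·7 = €1291.
Optimal plan:
  P1->L: 33 × €11 = €363
  P1->M: 26 × €2 = €52
  P1->N: 38 × €11 = €418
  P2->N: 43 × €7 = €301
  P3->K: 4 × €3 = €12
  P3->N: 19 × €7 = €133
Optimal cost = €1279.
Saving = 1291 − 1279 = €12.

12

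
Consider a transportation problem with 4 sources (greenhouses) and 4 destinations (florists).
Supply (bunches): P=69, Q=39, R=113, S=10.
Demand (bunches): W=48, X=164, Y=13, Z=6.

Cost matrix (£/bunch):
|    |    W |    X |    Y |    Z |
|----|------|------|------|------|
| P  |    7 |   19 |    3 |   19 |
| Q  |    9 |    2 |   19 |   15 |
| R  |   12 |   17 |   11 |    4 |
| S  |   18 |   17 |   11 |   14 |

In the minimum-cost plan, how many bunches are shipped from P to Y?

Optimal shipments:
  P–W: 48 × £7 = £336
  P–X: 8 × £19 = £152
  P–Y: 13 × £3 = £39
  Q–X: 39 × £2 = £78
  R–X: 107 × £17 = £1819
  R–Z: 6 × £4 = £24
  S–X: 10 × £17 = £170
Total cost = £2618.
So P→Y carries 13 bunches.

13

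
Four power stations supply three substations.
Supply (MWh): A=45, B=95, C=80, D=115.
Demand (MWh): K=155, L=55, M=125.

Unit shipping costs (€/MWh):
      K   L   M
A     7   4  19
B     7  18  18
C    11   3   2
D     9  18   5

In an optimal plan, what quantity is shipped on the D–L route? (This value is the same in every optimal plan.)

0

Optimal shipments:
  A→L: 45 × €4 = €180
  B→K: 95 × €7 = €665
  C→L: 10 × €3 = €30
  C→M: 70 × €2 = €140
  D→K: 60 × €9 = €540
  D→M: 55 × €5 = €275
Total cost = €1830.
The route D→L is not used.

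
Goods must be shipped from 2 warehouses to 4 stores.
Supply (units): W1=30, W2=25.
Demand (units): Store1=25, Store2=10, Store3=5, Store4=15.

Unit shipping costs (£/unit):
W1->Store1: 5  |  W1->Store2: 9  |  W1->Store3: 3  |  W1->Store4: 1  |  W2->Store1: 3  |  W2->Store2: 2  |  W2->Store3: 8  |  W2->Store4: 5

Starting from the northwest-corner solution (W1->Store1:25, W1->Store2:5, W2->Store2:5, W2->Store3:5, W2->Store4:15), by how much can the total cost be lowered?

150

Current plan cost = 25·5 + 5·9 + 5·2 + 5·8 + 15·5 = £295.
Optimal plan:
  W1 to Store1: 10 × £5 = £50
  W1 to Store3: 5 × £3 = £15
  W1 to Store4: 15 × £1 = £15
  W2 to Store1: 15 × £3 = £45
  W2 to Store2: 10 × £2 = £20
Optimal cost = £145.
Saving = 295 − 145 = £150.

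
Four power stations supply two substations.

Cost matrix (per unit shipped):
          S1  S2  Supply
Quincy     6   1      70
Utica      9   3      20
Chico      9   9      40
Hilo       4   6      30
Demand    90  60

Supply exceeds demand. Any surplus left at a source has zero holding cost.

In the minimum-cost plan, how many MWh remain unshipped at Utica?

0

Minimum-cost shipments:
  Quincy->S1: 30 MWh
  Quincy->S2: 40 MWh
  Utica->S2: 20 MWh
  Chico->S1: 30 MWh
  Hilo->S1: 30 MWh
Total cost = 670.
Utica ships 20 of its 20, leaving 0.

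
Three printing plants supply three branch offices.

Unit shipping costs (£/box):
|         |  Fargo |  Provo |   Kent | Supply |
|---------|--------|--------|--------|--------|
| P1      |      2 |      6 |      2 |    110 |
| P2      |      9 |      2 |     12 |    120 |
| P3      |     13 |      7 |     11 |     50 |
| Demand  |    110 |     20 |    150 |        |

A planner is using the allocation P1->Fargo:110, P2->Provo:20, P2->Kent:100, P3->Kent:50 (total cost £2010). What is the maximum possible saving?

Current plan cost = 110·2 + 20·2 + 100·12 + 50·11 = £2010.
Optimal plan:
  P1→Fargo: 10 boxes
  P1→Kent: 100 boxes
  P2→Fargo: 100 boxes
  P2→Provo: 20 boxes
  P3→Kent: 50 boxes
Optimal cost = £1710.
Saving = 2010 − 1710 = £300.

300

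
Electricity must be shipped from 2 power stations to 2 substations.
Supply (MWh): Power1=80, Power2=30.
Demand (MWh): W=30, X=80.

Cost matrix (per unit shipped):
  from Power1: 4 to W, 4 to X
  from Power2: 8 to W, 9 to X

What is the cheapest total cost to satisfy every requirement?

560

An optimal shipping plan:
  Power1 to X: 80 × 4 = 320
  Power2 to W: 30 × 8 = 240
Total = 320 + 240 = 560.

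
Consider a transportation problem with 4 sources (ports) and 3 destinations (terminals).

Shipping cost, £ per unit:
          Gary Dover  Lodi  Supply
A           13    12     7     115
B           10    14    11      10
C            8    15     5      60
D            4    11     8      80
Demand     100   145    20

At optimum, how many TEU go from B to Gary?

The minimum-cost plan:
  A->Dover: 115 × £12 = £1380
  B->Dover: 10 × £14 = £140
  C->Gary: 40 × £8 = £320
  C->Lodi: 20 × £5 = £100
  D->Gary: 60 × £4 = £240
  D->Dover: 20 × £11 = £220
Total cost = £2400.
The route B→Gary is not used.

0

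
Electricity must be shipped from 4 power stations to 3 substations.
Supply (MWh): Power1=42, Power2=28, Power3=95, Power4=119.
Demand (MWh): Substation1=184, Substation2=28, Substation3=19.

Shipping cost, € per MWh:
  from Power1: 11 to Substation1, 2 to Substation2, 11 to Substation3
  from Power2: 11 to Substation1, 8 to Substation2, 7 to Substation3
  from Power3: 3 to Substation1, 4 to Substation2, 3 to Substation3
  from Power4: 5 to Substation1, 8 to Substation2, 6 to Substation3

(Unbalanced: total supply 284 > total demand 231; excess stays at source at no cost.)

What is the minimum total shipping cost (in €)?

A cheapest plan:
  Power1–Substation2: 28 × €2 = €56
  Power3–Substation1: 76 × €3 = €228
  Power3–Substation3: 19 × €3 = €57
  Power4–Substation1: 108 × €5 = €540
Total = 56 + 228 + 57 + 540 = €881.
(Supply check: Power1 ships 28; Power2 ships 0; Power3 ships 95; Power4 ships 108.)

881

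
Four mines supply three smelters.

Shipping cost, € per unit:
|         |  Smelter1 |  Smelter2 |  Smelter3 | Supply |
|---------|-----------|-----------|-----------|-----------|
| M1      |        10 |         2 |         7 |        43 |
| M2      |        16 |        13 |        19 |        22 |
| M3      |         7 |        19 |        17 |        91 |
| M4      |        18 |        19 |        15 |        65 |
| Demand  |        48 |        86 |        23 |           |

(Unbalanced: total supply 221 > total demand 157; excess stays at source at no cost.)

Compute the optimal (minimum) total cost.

1452

An optimal shipping plan:
  M1→Smelter2: 43 × €2 = €86
  M2→Smelter2: 22 × €13 = €286
  M3→Smelter1: 48 × €7 = €336
  M3→Smelter2: 21 × €19 = €399
  M4→Smelter3: 23 × €15 = €345
Total = 86 + 286 + 336 + 399 + 345 = €1452.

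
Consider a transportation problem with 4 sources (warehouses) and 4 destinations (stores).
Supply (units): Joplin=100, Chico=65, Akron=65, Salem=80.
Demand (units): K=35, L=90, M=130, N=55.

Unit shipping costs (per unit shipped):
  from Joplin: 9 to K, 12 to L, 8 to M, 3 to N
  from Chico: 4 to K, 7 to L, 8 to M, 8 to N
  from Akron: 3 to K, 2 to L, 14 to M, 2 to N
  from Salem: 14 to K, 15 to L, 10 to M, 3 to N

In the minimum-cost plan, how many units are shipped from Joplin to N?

0

Optimal shipments:
  Joplin→M: 100 × 8 = 800
  Chico→K: 35 × 4 = 140
  Chico→L: 25 × 7 = 175
  Chico→M: 5 × 8 = 40
  Akron→L: 65 × 2 = 130
  Salem→M: 25 × 10 = 250
  Salem→N: 55 × 3 = 165
Total cost = 1700.
The route Joplin→N is not used.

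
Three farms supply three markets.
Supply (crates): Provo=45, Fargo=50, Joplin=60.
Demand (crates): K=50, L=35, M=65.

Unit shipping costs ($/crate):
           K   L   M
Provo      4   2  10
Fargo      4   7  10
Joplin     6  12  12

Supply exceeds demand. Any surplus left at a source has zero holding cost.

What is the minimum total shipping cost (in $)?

1030

Optimal allocation:
  Provo–L: 35 crates
  Provo–M: 10 crates
  Fargo–M: 50 crates
  Joplin–K: 50 crates
  Joplin–M: 5 crates
Total cost = $1030.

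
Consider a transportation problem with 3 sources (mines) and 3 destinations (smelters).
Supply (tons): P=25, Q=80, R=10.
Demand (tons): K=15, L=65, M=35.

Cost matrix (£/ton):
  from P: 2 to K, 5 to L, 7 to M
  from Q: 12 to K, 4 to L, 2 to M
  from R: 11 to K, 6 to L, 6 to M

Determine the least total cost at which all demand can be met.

390

An optimal shipping plan:
  P->K: 15 × £2 = £30
  P->L: 10 × £5 = £50
  Q->L: 45 × £4 = £180
  Q->M: 35 × £2 = £70
  R->L: 10 × £6 = £60
Total = 30 + 50 + 180 + 70 + 60 = £390.
(Supply check: P ships 25; Q ships 80; R ships 10.)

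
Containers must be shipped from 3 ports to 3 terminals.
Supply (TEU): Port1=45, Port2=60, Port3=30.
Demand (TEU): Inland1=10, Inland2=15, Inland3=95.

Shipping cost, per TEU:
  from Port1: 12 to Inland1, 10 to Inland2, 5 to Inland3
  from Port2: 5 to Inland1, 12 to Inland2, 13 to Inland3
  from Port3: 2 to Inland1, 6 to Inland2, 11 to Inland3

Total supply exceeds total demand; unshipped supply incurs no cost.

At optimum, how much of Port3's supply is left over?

0

An optimal plan:
  Port1 to Inland3: 45 × 5 = 225
  Port2 to Inland3: 45 × 13 = 585
  Port3 to Inland1: 10 × 2 = 20
  Port3 to Inland2: 15 × 6 = 90
  Port3 to Inland3: 5 × 11 = 55
Total cost = 975.
Port3 ships 30 of its 30, leaving 0.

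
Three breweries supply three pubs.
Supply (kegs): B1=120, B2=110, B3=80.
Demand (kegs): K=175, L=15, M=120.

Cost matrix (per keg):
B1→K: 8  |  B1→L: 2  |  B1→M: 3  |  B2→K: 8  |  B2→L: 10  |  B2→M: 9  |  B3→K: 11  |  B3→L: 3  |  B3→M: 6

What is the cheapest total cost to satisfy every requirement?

2000

Optimal allocation:
  B1–M: 120 × 3 = 360
  B2–K: 110 × 8 = 880
  B3–K: 65 × 11 = 715
  B3–L: 15 × 3 = 45
Total = 360 + 880 + 715 + 45 = 2000.
(Supply check: B1 ships 120; B2 ships 110; B3 ships 80.)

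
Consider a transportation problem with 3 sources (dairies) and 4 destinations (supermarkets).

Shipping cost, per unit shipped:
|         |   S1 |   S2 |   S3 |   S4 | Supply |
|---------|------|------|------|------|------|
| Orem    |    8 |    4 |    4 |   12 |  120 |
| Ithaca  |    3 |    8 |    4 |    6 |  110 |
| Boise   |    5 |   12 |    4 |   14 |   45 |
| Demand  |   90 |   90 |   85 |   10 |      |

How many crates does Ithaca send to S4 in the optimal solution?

10

Optimal shipments:
  Orem->S2: 90 × 4 = 360
  Orem->S3: 30 × 4 = 120
  Ithaca->S1: 90 × 3 = 270
  Ithaca->S3: 10 × 4 = 40
  Ithaca->S4: 10 × 6 = 60
  Boise->S3: 45 × 4 = 180
Total cost = 1030.
So Ithaca→S4 carries 10 crates.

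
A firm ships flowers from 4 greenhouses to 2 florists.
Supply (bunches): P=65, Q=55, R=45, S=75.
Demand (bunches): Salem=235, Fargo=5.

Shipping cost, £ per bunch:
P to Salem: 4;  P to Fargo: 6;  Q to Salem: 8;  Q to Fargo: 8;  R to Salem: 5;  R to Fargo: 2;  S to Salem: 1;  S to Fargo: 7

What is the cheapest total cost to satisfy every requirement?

Optimal allocation:
  P→Salem: 65 × £4 = £260
  Q→Salem: 55 × £8 = £440
  R→Salem: 40 × £5 = £200
  R→Fargo: 5 × £2 = £10
  S→Salem: 75 × £1 = £75
Total = 260 + 440 + 200 + 10 + 75 = £985.
(Supply check: P ships 65; Q ships 55; R ships 45; S ships 75.)

985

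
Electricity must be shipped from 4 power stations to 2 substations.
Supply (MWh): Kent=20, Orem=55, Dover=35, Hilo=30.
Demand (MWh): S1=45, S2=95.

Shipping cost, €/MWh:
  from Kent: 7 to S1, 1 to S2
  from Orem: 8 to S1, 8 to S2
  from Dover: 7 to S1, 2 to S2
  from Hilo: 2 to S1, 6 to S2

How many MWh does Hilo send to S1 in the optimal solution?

30

Optimal shipments:
  Kent–S2: 20 × €1 = €20
  Orem–S1: 15 × €8 = €120
  Orem–S2: 40 × €8 = €320
  Dover–S2: 35 × €2 = €70
  Hilo–S1: 30 × €2 = €60
Total cost = €590.
So Hilo→S1 carries 30 MWh.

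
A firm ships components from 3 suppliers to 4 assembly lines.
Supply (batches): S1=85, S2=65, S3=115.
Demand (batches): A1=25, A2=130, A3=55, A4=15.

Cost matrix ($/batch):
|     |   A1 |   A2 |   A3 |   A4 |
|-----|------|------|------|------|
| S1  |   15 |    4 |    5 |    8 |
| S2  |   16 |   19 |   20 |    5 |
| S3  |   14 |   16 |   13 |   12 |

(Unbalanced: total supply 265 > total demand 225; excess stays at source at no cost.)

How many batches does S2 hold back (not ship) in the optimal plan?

40

An optimal plan:
  S1→A2: 85 batches
  S2→A1: 10 batches
  S2→A4: 15 batches
  S3→A1: 15 batches
  S3→A2: 45 batches
  S3→A3: 55 batches
Total cost = $2220.
S2 ships 25 of its 65, leaving 40.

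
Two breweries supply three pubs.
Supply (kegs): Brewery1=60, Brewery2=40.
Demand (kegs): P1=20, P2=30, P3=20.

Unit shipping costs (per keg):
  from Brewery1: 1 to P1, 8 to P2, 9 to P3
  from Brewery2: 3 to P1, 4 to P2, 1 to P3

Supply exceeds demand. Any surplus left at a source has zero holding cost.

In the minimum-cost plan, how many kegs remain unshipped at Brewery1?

30

Minimum-cost shipments:
  Brewery1->P1: 20 × 1 = 20
  Brewery1->P2: 10 × 8 = 80
  Brewery2->P2: 20 × 4 = 80
  Brewery2->P3: 20 × 1 = 20
Total cost = 200.
Brewery1 ships 30 of its 60, leaving 30.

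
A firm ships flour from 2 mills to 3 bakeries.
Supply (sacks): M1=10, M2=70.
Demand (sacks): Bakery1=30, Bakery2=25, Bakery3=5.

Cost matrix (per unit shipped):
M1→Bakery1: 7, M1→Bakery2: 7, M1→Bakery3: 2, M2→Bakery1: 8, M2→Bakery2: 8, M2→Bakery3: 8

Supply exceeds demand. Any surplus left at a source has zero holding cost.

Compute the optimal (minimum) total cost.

445

Optimal allocation:
  M1->Bakery1: 5 × 7 = 35
  M1->Bakery3: 5 × 2 = 10
  M2->Bakery1: 25 × 8 = 200
  M2->Bakery2: 25 × 8 = 200
Total = 35 + 10 + 200 + 200 = 445.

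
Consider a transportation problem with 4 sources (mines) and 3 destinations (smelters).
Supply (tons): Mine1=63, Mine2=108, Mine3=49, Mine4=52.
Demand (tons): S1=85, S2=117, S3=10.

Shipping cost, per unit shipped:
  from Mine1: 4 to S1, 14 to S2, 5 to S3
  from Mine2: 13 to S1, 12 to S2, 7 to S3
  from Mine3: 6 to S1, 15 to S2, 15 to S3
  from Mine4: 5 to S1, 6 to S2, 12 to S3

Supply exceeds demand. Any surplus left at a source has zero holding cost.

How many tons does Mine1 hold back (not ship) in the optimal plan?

0

Minimum-cost shipments:
  Mine1->S1: 53 × 4 = 212
  Mine1->S3: 10 × 5 = 50
  Mine2->S2: 65 × 12 = 780
  Mine3->S1: 32 × 6 = 192
  Mine4->S2: 52 × 6 = 312
Total cost = 1546.
Mine1 ships 63 of its 63, leaving 0.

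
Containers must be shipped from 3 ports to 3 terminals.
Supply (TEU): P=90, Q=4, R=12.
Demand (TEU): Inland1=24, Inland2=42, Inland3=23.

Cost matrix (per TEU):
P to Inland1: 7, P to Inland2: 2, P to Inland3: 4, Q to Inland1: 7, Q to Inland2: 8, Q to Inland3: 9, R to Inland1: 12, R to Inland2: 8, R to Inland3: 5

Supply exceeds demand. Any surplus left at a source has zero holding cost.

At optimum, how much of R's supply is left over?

12

An optimal plan:
  P→Inland1: 20 TEU
  P→Inland2: 42 TEU
  P→Inland3: 23 TEU
  Q→Inland1: 4 TEU
Total cost = 344.
R ships 0 of its 12, leaving 12.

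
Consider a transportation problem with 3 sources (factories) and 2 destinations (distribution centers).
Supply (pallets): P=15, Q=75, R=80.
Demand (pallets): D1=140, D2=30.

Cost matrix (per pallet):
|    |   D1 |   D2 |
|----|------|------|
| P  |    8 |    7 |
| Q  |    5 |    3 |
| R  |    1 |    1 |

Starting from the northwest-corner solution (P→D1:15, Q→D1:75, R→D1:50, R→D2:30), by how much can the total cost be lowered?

Current plan cost = 15·8 + 75·5 + 50·1 + 30·1 = 575.
Optimal plan:
  P to D1: 15 × 8 = 120
  Q to D1: 45 × 5 = 225
  Q to D2: 30 × 3 = 90
  R to D1: 80 × 1 = 80
Optimal cost = 515.
Saving = 575 − 515 = 60.

60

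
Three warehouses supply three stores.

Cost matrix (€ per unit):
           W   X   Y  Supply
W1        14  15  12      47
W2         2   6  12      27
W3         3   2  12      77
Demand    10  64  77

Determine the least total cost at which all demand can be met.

1072

Optimal allocation:
  W1–Y: 47 × €12 = €564
  W2–W: 10 × €2 = €20
  W2–Y: 17 × €12 = €204
  W3–X: 64 × €2 = €128
  W3–Y: 13 × €12 = €156
Total = 564 + 20 + 204 + 128 + 156 = €1072.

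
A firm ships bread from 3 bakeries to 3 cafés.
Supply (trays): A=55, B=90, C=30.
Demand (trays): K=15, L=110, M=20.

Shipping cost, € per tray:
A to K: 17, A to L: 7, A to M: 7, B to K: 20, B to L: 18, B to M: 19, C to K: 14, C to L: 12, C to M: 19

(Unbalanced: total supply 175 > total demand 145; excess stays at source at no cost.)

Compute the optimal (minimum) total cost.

1855

One minimum-cost allocation:
  A–L: 35 × €7 = €245
  A–M: 20 × €7 = €140
  B–L: 60 × €18 = €1080
  C–K: 15 × €14 = €210
  C–L: 15 × €12 = €180
Total = 245 + 140 + 1080 + 210 + 180 = €1855.
(Supply check: A ships 55; B ships 60; C ships 30.)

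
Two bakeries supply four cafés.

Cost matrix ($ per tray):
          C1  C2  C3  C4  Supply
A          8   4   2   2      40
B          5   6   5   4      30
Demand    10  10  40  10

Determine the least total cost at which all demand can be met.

230

An optimal shipping plan:
  A->C3: 40 × $2 = $80
  B->C1: 10 × $5 = $50
  B->C2: 10 × $6 = $60
  B->C4: 10 × $4 = $40
Total = 80 + 50 + 60 + 40 = $230.
(Supply check: A ships 40; B ships 30.)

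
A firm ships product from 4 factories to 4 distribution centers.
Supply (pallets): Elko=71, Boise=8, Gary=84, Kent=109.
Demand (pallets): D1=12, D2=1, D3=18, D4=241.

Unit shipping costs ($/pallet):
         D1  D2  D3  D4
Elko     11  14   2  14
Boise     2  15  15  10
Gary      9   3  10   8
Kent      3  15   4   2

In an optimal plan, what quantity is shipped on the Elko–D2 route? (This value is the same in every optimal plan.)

0

The minimum-cost plan:
  Elko to D1: 4 × $11 = $44
  Elko to D3: 18 × $2 = $36
  Elko to D4: 49 × $14 = $686
  Boise to D1: 8 × $2 = $16
  Gary to D2: 1 × $3 = $3
  Gary to D4: 83 × $8 = $664
  Kent to D4: 109 × $2 = $218
Total cost = $1667.
The route Elko→D2 is not used.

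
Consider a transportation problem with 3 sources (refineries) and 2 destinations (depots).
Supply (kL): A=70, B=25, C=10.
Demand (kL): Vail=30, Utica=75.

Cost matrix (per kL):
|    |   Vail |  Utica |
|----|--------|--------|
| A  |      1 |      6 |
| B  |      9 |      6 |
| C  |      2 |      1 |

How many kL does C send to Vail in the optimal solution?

Optimal shipments:
  A->Vail: 30 × 1 = 30
  A->Utica: 40 × 6 = 240
  B->Utica: 25 × 6 = 150
  C->Utica: 10 × 1 = 10
Total cost = 430.
The route C→Vail is not used.

0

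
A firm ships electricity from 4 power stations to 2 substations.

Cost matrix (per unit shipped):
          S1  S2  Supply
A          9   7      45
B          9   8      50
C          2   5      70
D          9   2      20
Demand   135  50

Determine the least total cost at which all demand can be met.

975

A cheapest plan:
  A→S1: 15 × 9 = 135
  A→S2: 30 × 7 = 210
  B→S1: 50 × 9 = 450
  C→S1: 70 × 2 = 140
  D→S2: 20 × 2 = 40
Total = 135 + 210 + 450 + 140 + 40 = 975.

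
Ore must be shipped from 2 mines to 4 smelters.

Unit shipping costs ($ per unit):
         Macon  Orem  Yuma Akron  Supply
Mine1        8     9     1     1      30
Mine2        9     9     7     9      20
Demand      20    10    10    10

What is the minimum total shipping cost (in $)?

280

A cheapest plan:
  Mine1 to Macon: 10 × $8 = $80
  Mine1 to Yuma: 10 × $1 = $10
  Mine1 to Akron: 10 × $1 = $10
  Mine2 to Macon: 10 × $9 = $90
  Mine2 to Orem: 10 × $9 = $90
Total = 80 + 10 + 10 + 90 + 90 = $280.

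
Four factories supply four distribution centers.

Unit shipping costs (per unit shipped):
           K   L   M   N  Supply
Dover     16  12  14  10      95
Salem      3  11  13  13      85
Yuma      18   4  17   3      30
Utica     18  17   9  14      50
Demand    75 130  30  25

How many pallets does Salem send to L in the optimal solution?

Optimal shipments:
  Dover→L: 90 × 12 = 1080
  Dover→N: 5 × 10 = 50
  Salem→K: 75 × 3 = 225
  Salem→L: 10 × 11 = 110
  Yuma→L: 30 × 4 = 120
  Utica→M: 30 × 9 = 270
  Utica→N: 20 × 14 = 280
Total cost = 2135.
So Salem→L carries 10 pallets.

10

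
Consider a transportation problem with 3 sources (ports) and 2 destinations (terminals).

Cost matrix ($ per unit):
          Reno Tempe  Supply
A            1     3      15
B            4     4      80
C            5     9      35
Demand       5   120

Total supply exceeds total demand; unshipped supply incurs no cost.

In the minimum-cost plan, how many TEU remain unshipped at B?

An optimal plan:
  A–Tempe: 15 × $3 = $45
  B–Tempe: 80 × $4 = $320
  C–Reno: 5 × $5 = $25
  C–Tempe: 25 × $9 = $225
Total cost = $615.
B ships 80 of its 80, leaving 0.

0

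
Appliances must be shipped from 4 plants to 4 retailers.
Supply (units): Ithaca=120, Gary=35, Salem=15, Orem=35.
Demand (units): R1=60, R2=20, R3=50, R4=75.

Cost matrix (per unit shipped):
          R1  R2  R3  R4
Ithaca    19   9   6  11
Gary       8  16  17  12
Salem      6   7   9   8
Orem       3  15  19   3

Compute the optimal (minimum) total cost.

A cheapest plan:
  Ithaca->R2: 20 × 9 = 180
  Ithaca->R3: 50 × 6 = 300
  Ithaca->R4: 50 × 11 = 550
  Gary->R1: 35 × 8 = 280
  Salem->R1: 15 × 6 = 90
  Orem->R1: 10 × 3 = 30
  Orem->R4: 25 × 3 = 75
Total = 180 + 300 + 550 + 280 + 90 + 30 + 75 = 1505.

1505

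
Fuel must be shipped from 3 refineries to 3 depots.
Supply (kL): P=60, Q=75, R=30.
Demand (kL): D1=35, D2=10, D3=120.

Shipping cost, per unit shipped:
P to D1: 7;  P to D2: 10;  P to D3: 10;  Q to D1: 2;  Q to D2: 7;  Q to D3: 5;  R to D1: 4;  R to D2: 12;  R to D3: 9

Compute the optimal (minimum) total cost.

1080

An optimal shipping plan:
  P->D2: 10 × 10 = 100
  P->D3: 50 × 10 = 500
  Q->D1: 5 × 2 = 10
  Q->D3: 70 × 5 = 350
  R->D1: 30 × 4 = 120
Total = 100 + 500 + 10 + 350 + 120 = 1080.
(Supply check: P ships 60; Q ships 75; R ships 30.)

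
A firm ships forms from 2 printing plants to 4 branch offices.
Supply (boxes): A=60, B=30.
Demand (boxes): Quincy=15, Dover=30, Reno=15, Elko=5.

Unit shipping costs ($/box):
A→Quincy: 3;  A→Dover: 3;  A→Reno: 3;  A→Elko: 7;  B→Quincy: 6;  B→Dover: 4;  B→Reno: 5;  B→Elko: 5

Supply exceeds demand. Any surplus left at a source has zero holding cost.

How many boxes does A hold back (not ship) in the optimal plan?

An optimal plan:
  A–Quincy: 15 × $3 = $45
  A–Dover: 30 × $3 = $90
  A–Reno: 15 × $3 = $45
  B–Elko: 5 × $5 = $25
Total cost = $205.
A ships 60 of its 60, leaving 0.

0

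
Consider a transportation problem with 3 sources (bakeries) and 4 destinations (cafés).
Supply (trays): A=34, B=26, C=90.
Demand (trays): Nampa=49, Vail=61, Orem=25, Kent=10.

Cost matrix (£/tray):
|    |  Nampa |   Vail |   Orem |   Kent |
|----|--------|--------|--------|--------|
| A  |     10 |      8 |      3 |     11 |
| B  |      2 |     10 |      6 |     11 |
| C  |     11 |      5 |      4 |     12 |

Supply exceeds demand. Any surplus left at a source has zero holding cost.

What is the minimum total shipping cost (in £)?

Optimal allocation:
  A→Nampa: 9 × £10 = £90
  A→Orem: 25 × £3 = £75
  B→Nampa: 26 × £2 = £52
  C→Nampa: 14 × £11 = £154
  C→Vail: 61 × £5 = £305
  C→Kent: 10 × £12 = £120
Total = 90 + 75 + 52 + 154 + 305 + 120 = £796.

796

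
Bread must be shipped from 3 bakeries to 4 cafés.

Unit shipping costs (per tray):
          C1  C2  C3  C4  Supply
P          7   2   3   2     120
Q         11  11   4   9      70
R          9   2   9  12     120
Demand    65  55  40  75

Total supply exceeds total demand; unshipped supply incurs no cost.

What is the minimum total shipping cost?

A cheapest plan:
  P–C1: 45 × 7 = 315
  P–C4: 75 × 2 = 150
  Q–C3: 40 × 4 = 160
  R–C1: 20 × 9 = 180
  R–C2: 55 × 2 = 110
Total = 315 + 150 + 160 + 180 + 110 = 915.

915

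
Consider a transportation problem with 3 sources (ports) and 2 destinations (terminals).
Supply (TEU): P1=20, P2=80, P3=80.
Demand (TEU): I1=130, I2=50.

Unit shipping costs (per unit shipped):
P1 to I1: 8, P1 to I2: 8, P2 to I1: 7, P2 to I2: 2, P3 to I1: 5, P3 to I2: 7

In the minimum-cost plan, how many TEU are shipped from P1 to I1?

Optimal shipments:
  P1→I1: 20 × 8 = 160
  P2→I1: 30 × 7 = 210
  P2→I2: 50 × 2 = 100
  P3→I1: 80 × 5 = 400
Total cost = 870.
So P1→I1 carries 20 TEU.

20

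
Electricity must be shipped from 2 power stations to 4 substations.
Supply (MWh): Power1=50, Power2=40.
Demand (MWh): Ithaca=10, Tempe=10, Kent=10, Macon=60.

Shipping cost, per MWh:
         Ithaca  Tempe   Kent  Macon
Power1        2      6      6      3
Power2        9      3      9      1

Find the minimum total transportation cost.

A cheapest plan:
  Power1→Ithaca: 10 × 2 = 20
  Power1→Kent: 10 × 6 = 60
  Power1→Macon: 30 × 3 = 90
  Power2→Tempe: 10 × 3 = 30
  Power2→Macon: 30 × 1 = 30
Total = 20 + 60 + 90 + 30 + 30 = 230.

230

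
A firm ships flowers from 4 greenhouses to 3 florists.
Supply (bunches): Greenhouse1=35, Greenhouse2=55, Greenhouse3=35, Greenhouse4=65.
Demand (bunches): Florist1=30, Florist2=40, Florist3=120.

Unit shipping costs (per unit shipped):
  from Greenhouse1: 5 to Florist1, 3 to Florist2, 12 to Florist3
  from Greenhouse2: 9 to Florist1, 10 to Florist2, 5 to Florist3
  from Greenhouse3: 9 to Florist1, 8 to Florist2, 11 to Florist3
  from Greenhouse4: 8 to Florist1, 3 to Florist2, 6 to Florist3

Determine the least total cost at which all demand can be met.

A cheapest plan:
  Greenhouse1→Florist2: 35 × 3 = 105
  Greenhouse2→Florist3: 55 × 5 = 275
  Greenhouse3→Florist1: 30 × 9 = 270
  Greenhouse3→Florist2: 5 × 8 = 40
  Greenhouse4→Florist3: 65 × 6 = 390
Total = 105 + 275 + 270 + 40 + 390 = 1080.
(Supply check: Greenhouse1 ships 35; Greenhouse2 ships 55; Greenhouse3 ships 35; Greenhouse4 ships 65.)

1080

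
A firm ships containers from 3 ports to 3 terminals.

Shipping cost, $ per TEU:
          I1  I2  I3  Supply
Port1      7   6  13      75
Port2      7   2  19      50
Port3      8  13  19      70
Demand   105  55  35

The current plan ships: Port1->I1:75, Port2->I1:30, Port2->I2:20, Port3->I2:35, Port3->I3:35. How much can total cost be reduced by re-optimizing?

Current plan cost = 75·7 + 30·7 + 20·2 + 35·13 + 35·19 = $1895.
Optimal plan:
  Port1→I1: 35 × $7 = $245
  Port1→I2: 5 × $6 = $30
  Port1→I3: 35 × $13 = $455
  Port2→I2: 50 × $2 = $100
  Port3→I1: 70 × $8 = $560
Optimal cost = $1390.
Saving = 1895 − 1390 = $505.

505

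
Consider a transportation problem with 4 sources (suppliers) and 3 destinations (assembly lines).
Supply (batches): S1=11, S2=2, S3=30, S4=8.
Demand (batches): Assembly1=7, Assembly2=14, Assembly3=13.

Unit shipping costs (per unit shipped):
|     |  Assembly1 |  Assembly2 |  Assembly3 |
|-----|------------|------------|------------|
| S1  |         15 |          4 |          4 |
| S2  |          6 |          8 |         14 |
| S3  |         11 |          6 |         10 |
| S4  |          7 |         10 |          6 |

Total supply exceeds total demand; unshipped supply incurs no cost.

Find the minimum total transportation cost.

An optimal shipping plan:
  S1–Assembly3: 11 × 4 = 44
  S2–Assembly1: 2 × 6 = 12
  S3–Assembly2: 14 × 6 = 84
  S4–Assembly1: 5 × 7 = 35
  S4–Assembly3: 2 × 6 = 12
Total = 44 + 12 + 84 + 35 + 12 = 187.

187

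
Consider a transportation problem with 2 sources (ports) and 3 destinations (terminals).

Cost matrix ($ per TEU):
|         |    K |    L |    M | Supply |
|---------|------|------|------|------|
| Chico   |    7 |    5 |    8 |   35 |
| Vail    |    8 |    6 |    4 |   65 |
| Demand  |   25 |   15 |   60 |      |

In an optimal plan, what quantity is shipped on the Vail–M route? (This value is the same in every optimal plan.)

The minimum-cost plan:
  Chico–K: 25 TEU
  Chico–L: 10 TEU
  Vail–L: 5 TEU
  Vail–M: 60 TEU
Total cost = $495.
So Vail→M carries 60 TEU.

60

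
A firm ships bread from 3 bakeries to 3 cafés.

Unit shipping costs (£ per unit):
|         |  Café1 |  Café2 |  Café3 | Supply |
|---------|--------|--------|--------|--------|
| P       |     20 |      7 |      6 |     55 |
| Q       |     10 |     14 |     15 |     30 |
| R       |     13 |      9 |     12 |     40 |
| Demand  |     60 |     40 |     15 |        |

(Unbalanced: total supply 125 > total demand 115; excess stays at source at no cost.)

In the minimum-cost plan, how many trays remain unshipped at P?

0

An optimal plan:
  P->Café2: 40 × £7 = £280
  P->Café3: 15 × £6 = £90
  Q->Café1: 30 × £10 = £300
  R->Café1: 30 × £13 = £390
Total cost = £1060.
P ships 55 of its 55, leaving 0.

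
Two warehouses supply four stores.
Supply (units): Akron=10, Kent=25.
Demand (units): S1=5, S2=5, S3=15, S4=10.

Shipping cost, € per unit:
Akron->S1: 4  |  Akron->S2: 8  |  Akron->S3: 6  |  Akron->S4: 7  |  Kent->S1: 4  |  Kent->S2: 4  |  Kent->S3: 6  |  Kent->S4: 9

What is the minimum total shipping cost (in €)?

An optimal shipping plan:
  Akron–S4: 10 × €7 = €70
  Kent–S1: 5 × €4 = €20
  Kent–S2: 5 × €4 = €20
  Kent–S3: 15 × €6 = €90
Total = 70 + 20 + 20 + 90 = €200.

200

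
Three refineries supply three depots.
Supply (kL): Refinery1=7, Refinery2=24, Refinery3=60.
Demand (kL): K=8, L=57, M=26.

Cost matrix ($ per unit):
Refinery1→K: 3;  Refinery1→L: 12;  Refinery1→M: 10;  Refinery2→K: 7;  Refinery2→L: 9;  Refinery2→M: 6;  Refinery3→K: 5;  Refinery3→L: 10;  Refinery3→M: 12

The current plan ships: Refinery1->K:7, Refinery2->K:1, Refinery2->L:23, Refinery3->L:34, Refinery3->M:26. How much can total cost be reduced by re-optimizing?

Current plan cost = 7·3 + 1·7 + 23·9 + 34·10 + 26·12 = $887.
Optimal plan:
  Refinery1–K: 5 × $3 = $15
  Refinery1–M: 2 × $10 = $20
  Refinery2–M: 24 × $6 = $144
  Refinery3–K: 3 × $5 = $15
  Refinery3–L: 57 × $10 = $570
Optimal cost = $764.
Saving = 887 − 764 = $123.

123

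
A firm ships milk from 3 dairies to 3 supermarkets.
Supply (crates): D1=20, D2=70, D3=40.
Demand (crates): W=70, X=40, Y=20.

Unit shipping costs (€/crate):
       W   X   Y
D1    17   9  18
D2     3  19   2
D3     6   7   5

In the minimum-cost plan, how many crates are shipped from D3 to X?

Solving gives:
  D1->X: 20 × €9 = €180
  D2->W: 50 × €3 = €150
  D2->Y: 20 × €2 = €40
  D3->W: 20 × €6 = €120
  D3->X: 20 × €7 = €140
Total cost = €630.
So D3→X carries 20 crates.

20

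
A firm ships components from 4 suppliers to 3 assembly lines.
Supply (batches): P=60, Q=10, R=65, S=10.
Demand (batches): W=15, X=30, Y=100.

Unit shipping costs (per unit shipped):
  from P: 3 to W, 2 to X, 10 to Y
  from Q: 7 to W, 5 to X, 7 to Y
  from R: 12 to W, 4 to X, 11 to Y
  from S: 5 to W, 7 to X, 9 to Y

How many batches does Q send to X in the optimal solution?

0

Solving gives:
  P to W: 15 × 3 = 45
  P to X: 30 × 2 = 60
  P to Y: 15 × 10 = 150
  Q to Y: 10 × 7 = 70
  R to Y: 65 × 11 = 715
  S to Y: 10 × 9 = 90
Total cost = 1130.
The route Q→X is not used.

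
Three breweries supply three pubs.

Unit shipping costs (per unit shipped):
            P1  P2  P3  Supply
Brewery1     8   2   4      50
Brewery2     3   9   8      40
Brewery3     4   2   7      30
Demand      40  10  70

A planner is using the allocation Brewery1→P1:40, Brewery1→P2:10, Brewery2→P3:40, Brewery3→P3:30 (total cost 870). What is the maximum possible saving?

Current plan cost = 40·8 + 10·2 + 40·8 + 30·7 = 870.
Optimal plan:
  Brewery1→P3: 50 × 4 = 200
  Brewery2→P1: 40 × 3 = 120
  Brewery3→P2: 10 × 2 = 20
  Brewery3→P3: 20 × 7 = 140
Optimal cost = 480.
Saving = 870 − 480 = 390.

390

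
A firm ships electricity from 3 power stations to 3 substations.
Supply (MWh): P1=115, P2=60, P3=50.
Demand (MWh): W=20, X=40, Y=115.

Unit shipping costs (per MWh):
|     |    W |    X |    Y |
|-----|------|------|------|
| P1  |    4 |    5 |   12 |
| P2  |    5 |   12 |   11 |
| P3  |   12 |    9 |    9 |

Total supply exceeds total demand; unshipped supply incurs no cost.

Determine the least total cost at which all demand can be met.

1450

An optimal shipping plan:
  P1→W: 20 × 4 = 80
  P1→X: 40 × 5 = 200
  P1→Y: 5 × 12 = 60
  P2→Y: 60 × 11 = 660
  P3→Y: 50 × 9 = 450
Total = 80 + 200 + 60 + 660 + 450 = 1450.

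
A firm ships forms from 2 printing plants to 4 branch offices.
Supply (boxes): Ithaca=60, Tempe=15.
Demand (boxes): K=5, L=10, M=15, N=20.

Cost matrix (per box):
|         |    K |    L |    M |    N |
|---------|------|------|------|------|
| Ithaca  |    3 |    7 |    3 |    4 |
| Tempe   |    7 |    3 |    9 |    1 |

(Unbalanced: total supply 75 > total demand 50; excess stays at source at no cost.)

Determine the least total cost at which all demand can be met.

155

A cheapest plan:
  Ithaca to K: 5 × 3 = 15
  Ithaca to M: 15 × 3 = 45
  Ithaca to N: 15 × 4 = 60
  Tempe to L: 10 × 3 = 30
  Tempe to N: 5 × 1 = 5
Total = 15 + 45 + 60 + 30 + 5 = 155.
(Supply check: Ithaca ships 35; Tempe ships 15.)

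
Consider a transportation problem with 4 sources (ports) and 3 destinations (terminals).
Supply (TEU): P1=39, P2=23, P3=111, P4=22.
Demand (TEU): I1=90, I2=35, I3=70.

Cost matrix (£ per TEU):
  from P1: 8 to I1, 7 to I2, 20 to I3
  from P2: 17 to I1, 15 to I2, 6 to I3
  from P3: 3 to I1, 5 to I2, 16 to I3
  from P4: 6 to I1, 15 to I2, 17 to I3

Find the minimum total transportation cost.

One minimum-cost allocation:
  P1->I2: 35 TEU
  P1->I3: 4 TEU
  P2->I3: 23 TEU
  P3->I1: 90 TEU
  P3->I3: 21 TEU
  P4->I3: 22 TEU
Total cost = £1443.
(Supply check: P1 ships 39; P2 ships 23; P3 ships 111; P4 ships 22.)

1443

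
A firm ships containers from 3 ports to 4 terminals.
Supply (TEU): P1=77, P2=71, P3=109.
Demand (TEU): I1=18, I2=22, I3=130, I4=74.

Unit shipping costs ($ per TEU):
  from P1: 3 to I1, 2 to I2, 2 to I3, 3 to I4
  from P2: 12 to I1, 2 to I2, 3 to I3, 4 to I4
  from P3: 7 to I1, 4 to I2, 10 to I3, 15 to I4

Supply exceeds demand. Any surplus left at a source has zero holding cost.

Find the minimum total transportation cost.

1215

An optimal shipping plan:
  P1->I3: 74 TEU
  P1->I4: 3 TEU
  P2->I4: 71 TEU
  P3->I1: 18 TEU
  P3->I2: 22 TEU
  P3->I3: 56 TEU
Total cost = $1215.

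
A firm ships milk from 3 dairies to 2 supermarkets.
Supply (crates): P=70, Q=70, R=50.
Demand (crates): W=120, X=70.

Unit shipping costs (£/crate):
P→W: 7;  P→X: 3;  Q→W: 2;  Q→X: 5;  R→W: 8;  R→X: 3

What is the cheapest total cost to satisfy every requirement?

A cheapest plan:
  P to W: 50 × £7 = £350
  P to X: 20 × £3 = £60
  Q to W: 70 × £2 = £140
  R to X: 50 × £3 = £150
Total = 350 + 60 + 140 + 150 = £700.

700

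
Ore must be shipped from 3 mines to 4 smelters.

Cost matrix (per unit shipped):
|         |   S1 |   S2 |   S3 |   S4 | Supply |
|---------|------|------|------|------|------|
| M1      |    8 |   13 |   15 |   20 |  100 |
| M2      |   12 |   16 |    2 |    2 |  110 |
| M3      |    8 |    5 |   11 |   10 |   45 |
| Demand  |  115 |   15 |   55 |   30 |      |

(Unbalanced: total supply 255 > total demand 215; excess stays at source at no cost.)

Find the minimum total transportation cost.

1165

A cheapest plan:
  M1–S1: 85 × 8 = 680
  M2–S3: 55 × 2 = 110
  M2–S4: 30 × 2 = 60
  M3–S1: 30 × 8 = 240
  M3–S2: 15 × 5 = 75
Total = 680 + 110 + 60 + 240 + 75 = 1165.
(Supply check: M1 ships 85; M2 ships 85; M3 ships 45.)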